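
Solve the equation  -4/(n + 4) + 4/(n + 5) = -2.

n = -6 or n = -3

Multiply both sides by (n + 4)(n + 5):
-4(n + 5) + 4(n + 4) = -2(n + 4)(n + 5).
Expand and collect terms: -2n^2 - 18n - 36 = 0.
Factor or apply the quadratic formula: n = -6 or n = -3.
Neither value makes a denominator zero (n != -4, n != -5), so both are valid.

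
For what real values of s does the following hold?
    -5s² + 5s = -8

Rearrange to standard form: -5s² + 5s + 8 = 0.
Discriminant: (5)² − 4·(-5)·8 = 185.
Quadratic formula: s = (-5 ± √185) / (-10).
So s = 1/2 - √(185)/10 ≈ -0.8601 or s = 1/2 + √(185)/10 ≈ 1.8601.

s = -0.8601 or s = 1.8601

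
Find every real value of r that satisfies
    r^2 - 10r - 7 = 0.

r = -0.6569 or r = 10.6569

Discriminant: (-10)^2 - 4*1*(-7) = 128.
Quadratic formula: r = (10 +/- sqrt(128)) / 2.
So r = 5 + 4*sqrt(2) ~= 10.6569 or r = 5 - 4*sqrt(2) ~= -0.6569.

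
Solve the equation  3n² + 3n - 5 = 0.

Discriminant: (3)² − 4·3·(-5) = 69.
Quadratic formula: n = (-3 ± √69) / 6.
So n = -1/2 + √(69)/6 ≈ 0.8844 or n = -√(69)/6 - 1/2 ≈ -1.8844.

n = -1.8844 or n = 0.8844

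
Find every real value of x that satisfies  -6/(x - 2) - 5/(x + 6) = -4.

x = -4.9713 or x = 3.7213

Multiply both sides by (x - 2)(x + 6):
-6(x + 6) - 5(x - 2) = -4(x - 2)(x + 6).
Expand and collect terms: -4x^2 - 5x + 74 = 0.
By the quadratic formula, x = (5 +/- sqrt(1209)) / -8, so x ~= -4.9713 or x ~= 3.7213.
Neither value makes a denominator zero (x != 2, x != -6), so both are valid.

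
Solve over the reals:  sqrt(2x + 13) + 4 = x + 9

x = -2

Isolate the radical: sqrt(2x + 13) = x + 5.
Square both sides: 2x + 13 = (x + 5)^2.
Expand and rearrange: x^2 + 8x + 12 = 0.
Solving gives x = -2 or x = -6.
Check each candidate in the original equation:
  x = -2: sqrt(9) = 3, while x + 5 = 3 — valid.
  x = -6: sqrt(1) = 1, while x + 5 = -1 — extraneous.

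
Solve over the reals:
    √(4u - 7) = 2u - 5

Square both sides: 4u - 7 = (2u - 5)².
Expand and rearrange: 4u² - 24u + 32 = 0.
Solving gives u = 4 or u = 2.
Check each candidate in the original equation:
  u = 4: √(9) = 3, while 2u - 5 = 3 — valid.
  u = 2: √(1) = 1, while 2u - 5 = -1 — extraneous.

u = 4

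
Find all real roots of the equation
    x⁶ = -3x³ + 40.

Let u = x³. The equation becomes u² + 3u - 40 = 0.
Factor: (u - 5)(u + 8) = 0, so u = 5 or u = -8.
x³ = 5 gives x = ∛(5) ≈ 1.71.
x³ = -8 gives x = -2.

x = -2 or x = 1.71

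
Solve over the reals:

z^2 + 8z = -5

z = -7.3166 or z = -0.6834

Rearrange to standard form: z^2 + 8z + 5 = 0.
Discriminant: (8)^2 - 4*1*5 = 44.
Quadratic formula: z = (-8 +/- sqrt(44)) / 2.
So z = -4 + sqrt(11) ~= -0.6834 or z = -4 - sqrt(11) ~= -7.3166.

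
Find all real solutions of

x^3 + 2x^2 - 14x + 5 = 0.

x = -5 or x = 0.382 or x = 2.618

Possible rational roots are divisors of 5. Testing x = -5 gives 0, so (x + 5) is a factor.
Divide: x^3 + 2x^2 - 14x + 5 = (x + 5)(x^2 - 3x + 1).
Apply the quadratic formula to x^2 - 3x + 1 = 0: x = (3 +/- sqrt(5))/2, i.e. x ~= 2.618 or x ~= 0.382.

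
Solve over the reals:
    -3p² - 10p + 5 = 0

p = -3.7749 or p = 0.4415

Discriminant: (-10)² − 4·(-3)·5 = 160.
Quadratic formula: p = (10 ± √160) / (-6).
So p = -2·√(10)/3 - 5/3 ≈ -3.7749 or p = -5/3 + 2·√(10)/3 ≈ 0.4415.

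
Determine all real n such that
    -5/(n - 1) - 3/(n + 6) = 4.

n = -6.8912 or n = -0.1088

Multiply both sides by (n - 1)(n + 6):
-5(n + 6) - 3(n - 1) = 4(n - 1)(n + 6).
Expand and collect terms: 4n² + 28n + 3 = 0.
By the quadratic formula, n = (-28 ± √736) / 8, so n ≈ -0.1088 or n ≈ -6.8912.
Neither value makes a denominator zero (n ≠ 1, n ≠ -6), so both are valid.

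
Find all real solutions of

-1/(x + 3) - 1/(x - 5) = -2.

Multiply both sides by (x + 3)(x - 5):
-(x - 5) - (x + 3) = -2(x + 3)(x - 5).
Expand and collect terms: -2x² + 6x + 28 = 0.
By the quadratic formula, x = (-6 ± √260) / -4, so x ≈ -2.5311 or x ≈ 5.5311.
Neither value makes a denominator zero (x ≠ -3, x ≠ 5), so both are valid.

x = -2.5311 or x = 5.5311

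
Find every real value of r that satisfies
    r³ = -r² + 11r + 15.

Rearrange: r³ + r² - 11r - 15 = 0.
Possible rational roots are divisors of -15. Testing r = -3 gives 0, so (r + 3) is a factor.
Divide: r³ + r² - 11r - 15 = (r + 3)(r² - 2r - 5).
Apply the quadratic formula to r² - 2r - 5 = 0: r = (2 ± √24)/2, i.e. r ≈ 3.4495 or r ≈ -1.4495.

r = -3 or r = -1.4495 or r = 3.4495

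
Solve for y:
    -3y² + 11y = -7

y = -0.553 or y = 4.2196

Rearrange to standard form: -3y² + 11y + 7 = 0.
Discriminant: (11)² − 4·(-3)·7 = 205.
Quadratic formula: y = (-11 ± √205) / (-6).
So y = 11/6 - √(205)/6 ≈ -0.553 or y = 11/6 + √(205)/6 ≈ 4.2196.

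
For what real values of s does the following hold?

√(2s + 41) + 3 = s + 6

Isolate the radical: √(2s + 41) = s + 3.
Square both sides: 2s + 41 = (s + 3)².
Expand and rearrange: s² + 4s - 32 = 0.
Solving gives s = 4 or s = -8.
Check each candidate in the original equation:
  s = 4: √(49) = 7, while s + 3 = 7 — valid.
  s = -8: √(25) = 5, while s + 3 = -5 — extraneous.

s = 4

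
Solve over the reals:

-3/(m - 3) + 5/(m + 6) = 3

Multiply both sides by (m - 3)(m + 6):
-3(m + 6) + 5(m - 3) = 3(m - 3)(m + 6).
Expand and collect terms: 3m² + 7m - 21 = 0.
By the quadratic formula, m = (-7 ± √301) / 6, so m ≈ 1.7249 or m ≈ -4.0582.
Neither value makes a denominator zero (m ≠ 3, m ≠ -6), so both are valid.

m = -4.0582 or m = 1.7249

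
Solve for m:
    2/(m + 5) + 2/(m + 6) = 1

Multiply both sides by (m + 5)(m + 6):
2(m + 6) + 2(m + 5) = (m + 5)(m + 6).
Expand and collect terms: m² + 7m + 8 = 0.
By the quadratic formula, m = (-7 ± √17) / 2, so m ≈ -1.4384 or m ≈ -5.5616.
Neither value makes a denominator zero (m ≠ -5, m ≠ -6), so both are valid.

m = -5.5616 or m = -1.4384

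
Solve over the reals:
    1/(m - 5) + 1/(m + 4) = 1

m = -3.1098 or m = 6.1098

Multiply both sides by (m - 5)(m + 4):
(m + 4) + (m - 5) = (m - 5)(m + 4).
Expand and collect terms: m^2 - 3m - 19 = 0.
By the quadratic formula, m = (3 +/- sqrt(85)) / 2, so m ~= 6.1098 or m ~= -3.1098.
Neither value makes a denominator zero (m != 5, m != -4), so both are valid.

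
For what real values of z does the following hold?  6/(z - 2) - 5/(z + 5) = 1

Multiply both sides by (z - 2)(z + 5):
6(z + 5) - 5(z - 2) = (z - 2)(z + 5).
Expand and collect terms: z² + 2z - 50 = 0.
By the quadratic formula, z = (-2 ± √204) / 2, so z ≈ 6.1414 or z ≈ -8.1414.
Neither value makes a denominator zero (z ≠ 2, z ≠ -5), so both are valid.

z = -8.1414 or z = 6.1414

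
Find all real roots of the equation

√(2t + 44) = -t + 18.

Square both sides: 2t + 44 = (-t + 18)².
Expand and rearrange: t² - 38t + 280 = 0.
Solving gives t = 28 or t = 10.
Check each candidate in the original equation:
  t = 28: √(100) = 10, while -t + 18 = -10 — extraneous.
  t = 10: √(64) = 8, while -t + 18 = 8 — valid.

t = 10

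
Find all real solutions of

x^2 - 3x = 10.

Bring every term to one side: x^2 - 3x - 10 = 0.
Factor: (x + 2)(x - 5) = 0.
So x = -2 or x = 5.

x = -2 or x = 5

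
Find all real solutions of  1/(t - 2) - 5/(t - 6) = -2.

t = 1.6834 or t = 8.3166

Multiply both sides by (t - 2)(t - 6):
(t - 6) - 5(t - 2) = -2(t - 2)(t - 6).
Expand and collect terms: -2t^2 + 20t - 28 = 0.
By the quadratic formula, t = (-20 +/- sqrt(176)) / -4, so t ~= 1.6834 or t ~= 8.3166.
Neither value makes a denominator zero (t != 2, t != 6), so both are valid.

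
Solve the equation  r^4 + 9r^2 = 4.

r = -0.6515 or r = 0.6515

Let u = r^2. The equation becomes u^2 + 9u - 4 = 0.
By the quadratic formula, u = -9/2 + sqrt(97)/2 or u = -sqrt(97)/2 - 9/2.
r^2 = -9/2 + sqrt(97)/2 gives r = +/-sqrt(-9/2 + sqrt(97)/2) ~= +/-0.6515.
r^2 = -sqrt(97)/2 - 9/2 < 0 has no real solution.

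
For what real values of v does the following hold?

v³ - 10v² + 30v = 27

v = 1.6972 or v = 3 or v = 5.3028

Rearrange: v³ - 10v² + 30v - 27 = 0.
Possible rational roots are divisors of -27. Testing v = 3 gives 0, so (v - 3) is a factor.
Divide: v³ - 10v² + 30v - 27 = (v - 3)(v² - 7v + 9).
Apply the quadratic formula to v² - 7v + 9 = 0: v = (7 ± √13)/2, i.e. v ≈ 5.3028 or v ≈ 1.6972.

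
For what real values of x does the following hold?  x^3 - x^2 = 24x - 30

Rearrange: x^3 - x^2 - 24x + 30 = 0.
Possible rational roots are divisors of 30. Testing x = -5 gives 0, so (x + 5) is a factor.
Divide: x^3 - x^2 - 24x + 30 = (x + 5)(x^2 - 6x + 6).
Apply the quadratic formula to x^2 - 6x + 6 = 0: x = (6 +/- sqrt(12))/2, i.e. x ~= 4.7321 or x ~= 1.2679.

x = -5 or x = 1.2679 or x = 4.7321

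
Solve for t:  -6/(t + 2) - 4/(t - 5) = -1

t = 1 or t = 12

Multiply both sides by (t + 2)(t - 5):
-6(t - 5) - 4(t + 2) = -(t + 2)(t - 5).
Expand and collect terms: -t^2 + 13t - 12 = 0.
Factor or apply the quadratic formula: t = 1 or t = 12.
Neither value makes a denominator zero (t != -2, t != 5), so both are valid.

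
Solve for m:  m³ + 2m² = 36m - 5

m = -7.1401 or m = 0.1401 or m = 5

Rearrange: m³ + 2m² - 36m + 5 = 0.
Possible rational roots are divisors of 5. Testing m = 5 gives 0, so (m - 5) is a factor.
Divide: m³ + 2m² - 36m + 5 = (m - 5)(m² + 7m - 1).
Apply the quadratic formula to m² + 7m - 1 = 0: m = (-7 ± √53)/2, i.e. m ≈ 0.1401 or m ≈ -7.1401.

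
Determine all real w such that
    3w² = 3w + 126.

Bring every term to one side: 3w² - 3w - 126 = 0.
Factor: 3(w + 6)(w - 7) = 0.
So w = -6 or w = 7.

w = -6 or w = 7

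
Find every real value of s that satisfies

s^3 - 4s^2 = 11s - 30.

s = -3 or s = 2 or s = 5

Rearrange: s^3 - 4s^2 - 11s + 30 = 0.
Possible rational roots are divisors of 30. Testing s = 5 gives 0, so (s - 5) is a factor.
Divide: s^3 - 4s^2 - 11s + 30 = (s - 5)(s^2 + s - 6).
Factor the quadratic: s = 2 or s = -3.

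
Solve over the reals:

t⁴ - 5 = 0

t = -1.4953 or t = 1.4953

Let u = t². The equation becomes u² - 5 = 0.
By the quadratic formula, u = √(5) or u = -√(5).
t² = √(5) gives t = ±5^(1/4) ≈ ±1.4953.
t² = -√(5) < 0 has no real solution.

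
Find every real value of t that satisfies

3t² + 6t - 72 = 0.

t = -6 or t = 4

Factor: 3(t + 6)(t - 4) = 0.
So t = -6 or t = 4.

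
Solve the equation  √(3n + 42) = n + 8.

Square both sides: 3n + 42 = (n + 8)².
Expand and rearrange: n² + 13n + 22 = 0.
Solving gives n = -2 or n = -11.
Check each candidate in the original equation:
  n = -2: √(36) = 6, while n + 8 = 6 — valid.
  n = -11: √(9) = 3, while n + 8 = -3 — extraneous.

n = -2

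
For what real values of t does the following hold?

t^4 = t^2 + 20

t = -2.2361 or t = 2.2361

Let u = t^2. The equation becomes u^2 - u - 20 = 0.
Factor: (u + 4)(u - 5) = 0, so u = -4 or u = 5.
t^2 = -4 < 0 has no real solution.
t^2 = 5 gives t = +/-sqrt(5) ~= +/-2.2361.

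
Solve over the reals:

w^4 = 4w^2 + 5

w = -2.2361 or w = 2.2361

Let u = w^2. The equation becomes u^2 - 4u - 5 = 0.
Factor: (u + 1)(u - 5) = 0, so u = -1 or u = 5.
w^2 = -1 < 0 has no real solution.
w^2 = 5 gives w = +/-sqrt(5) ~= +/-2.2361.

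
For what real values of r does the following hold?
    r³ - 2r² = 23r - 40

r = -4.7016 or r = 1.7016 or r = 5

Rearrange: r³ - 2r² - 23r + 40 = 0.
Possible rational roots are divisors of 40. Testing r = 5 gives 0, so (r - 5) is a factor.
Divide: r³ - 2r² - 23r + 40 = (r - 5)(r² + 3r - 8).
Apply the quadratic formula to r² + 3r - 8 = 0: r = (-3 ± √41)/2, i.e. r ≈ 1.7016 or r ≈ -4.7016.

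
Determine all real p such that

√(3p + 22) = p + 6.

Square both sides: 3p + 22 = (p + 6)².
Expand and rearrange: p² + 9p + 14 = 0.
Solving gives p = -2 or p = -7.
Check each candidate in the original equation:
  p = -2: √(16) = 4, while p + 6 = 4 — valid.
  p = -7: √(1) = 1, while p + 6 = -1 — extraneous.

p = -2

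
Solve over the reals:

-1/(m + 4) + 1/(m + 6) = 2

m = -5

Multiply both sides by (m + 4)(m + 6):
-(m + 6) + (m + 4) = 2(m + 4)(m + 6).
Expand and collect terms: 2m^2 + 20m + 50 = 0.
This has the repeated root m = -5.
Neither value makes a denominator zero (m != -4, m != -6), so both are valid.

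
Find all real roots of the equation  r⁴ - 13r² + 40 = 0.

Let u = r². The equation becomes u² - 13u + 40 = 0.
Factor: (u - 5)(u - 8) = 0, so u = 5 or u = 8.
r² = 5 gives r = ±√(5) ≈ ±2.2361.
r² = 8 gives r = ±2·√(2) ≈ ±2.8284.

r = -2.8284 or r = -2.2361 or r = 2.2361 or r = 2.8284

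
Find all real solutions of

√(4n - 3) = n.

Square both sides: 4n - 3 = (n)².
Expand and rearrange: n² - 4n + 3 = 0.
Solving gives n = 3 or n = 1.
Check each candidate in the original equation:
  n = 3: √(9) = 3, while n = 3 — valid.
  n = 1: √(1) = 1, while n = 1 — valid.

n = 1 or n = 3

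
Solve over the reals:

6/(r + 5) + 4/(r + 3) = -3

Multiply both sides by (r + 5)(r + 3):
6(r + 3) + 4(r + 5) = -3(r + 5)(r + 3).
Expand and collect terms: -3r² - 34r - 83 = 0.
By the quadratic formula, r = (34 ± √160) / -6, so r ≈ -7.7749 or r ≈ -3.5585.
Neither value makes a denominator zero (r ≠ -5, r ≠ -3), so both are valid.

r = -7.7749 or r = -3.5585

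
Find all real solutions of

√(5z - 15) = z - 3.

Square both sides: 5z - 15 = (z - 3)².
Expand and rearrange: z² - 11z + 24 = 0.
Solving gives z = 8 or z = 3.
Check each candidate in the original equation:
  z = 8: √(25) = 5, while z - 3 = 5 — valid.
  z = 3: √(0) = 0, while z - 3 = 0 — valid.

z = 3 or z = 8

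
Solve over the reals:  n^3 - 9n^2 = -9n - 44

Rearrange: n^3 - 9n^2 + 9n + 44 = 0.
Possible rational roots are divisors of 44. Testing n = 4 gives 0, so (n - 4) is a factor.
Divide: n^3 - 9n^2 + 9n + 44 = (n - 4)(n^2 - 5n - 11).
Apply the quadratic formula to n^2 - 5n - 11 = 0: n = (5 +/- sqrt(69))/2, i.e. n ~= 6.6533 or n ~= -1.6533.

n = -1.6533 or n = 4 or n = 6.6533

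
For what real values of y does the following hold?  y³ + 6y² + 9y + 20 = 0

Possible rational roots are divisors of 20. Testing y = -5 gives 0, so (y + 5) is a factor.
Divide: y³ + 6y² + 9y + 20 = (y + 5)(y² + y + 4).
The quadratic y² + y + 4 has discriminant -15 < 0, so no further real roots.

y = -5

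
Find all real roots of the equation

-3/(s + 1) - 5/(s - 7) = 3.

Multiply both sides by (s + 1)(s - 7):
-3(s - 7) - 5(s + 1) = 3(s + 1)(s - 7).
Expand and collect terms: 3s² - 10s - 37 = 0.
By the quadratic formula, s = (10 ± √544) / 6, so s ≈ 5.554 or s ≈ -2.2206.
Neither value makes a denominator zero (s ≠ -1, s ≠ 7), so both are valid.

s = -2.2206 or s = 5.554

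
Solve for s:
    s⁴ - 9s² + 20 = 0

s = -2.2361 or s = -2 or s = 2 or s = 2.2361

Let u = s². The equation becomes u² - 9u + 20 = 0.
Factor: (u - 5)(u - 4) = 0, so u = 5 or u = 4.
s² = 5 gives s = ±√(5) ≈ ±2.2361.
s² = 4 gives s = ±2.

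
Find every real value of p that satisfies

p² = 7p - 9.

Rearrange to standard form: p² - 7p + 9 = 0.
Discriminant: (-7)² − 4·1·9 = 13.
Quadratic formula: p = (7 ± √13) / 2.
So p = √(13)/2 + 7/2 ≈ 5.3028 or p = 7/2 - √(13)/2 ≈ 1.6972.

p = 1.6972 or p = 5.3028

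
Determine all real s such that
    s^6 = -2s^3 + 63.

Let u = s^3. The equation becomes u^2 + 2u - 63 = 0.
Factor: (u + 9)(u - 7) = 0, so u = -9 or u = 7.
s^3 = -9 gives s = -(9)^(1/3) ~= -2.0801.
s^3 = 7 gives s = (7)^(1/3) ~= 1.9129.

s = -2.0801 or s = 1.9129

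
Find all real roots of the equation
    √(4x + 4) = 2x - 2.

Square both sides: 4x + 4 = (2x - 2)².
Expand and rearrange: 4x² - 12x = 0.
Solving gives x = 3 or x = 0.
Check each candidate in the original equation:
  x = 3: √(16) = 4, while 2x - 2 = 4 — valid.
  x = 0: √(4) = 2, while 2x - 2 = -2 — extraneous.

x = 3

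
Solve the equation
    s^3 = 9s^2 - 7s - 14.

s = -0.8875 or s = 2 or s = 7.8875

Rearrange: s^3 - 9s^2 + 7s + 14 = 0.
Possible rational roots are divisors of 14. Testing s = 2 gives 0, so (s - 2) is a factor.
Divide: s^3 - 9s^2 + 7s + 14 = (s - 2)(s^2 - 7s - 7).
Apply the quadratic formula to s^2 - 7s - 7 = 0: s = (7 +/- sqrt(77))/2, i.e. s ~= 7.8875 or s ~= -0.8875.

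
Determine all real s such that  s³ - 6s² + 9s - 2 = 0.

s = 0.2679 or s = 2 or s = 3.7321

Possible rational roots are divisors of -2. Testing s = 2 gives 0, so (s - 2) is a factor.
Divide: s³ - 6s² + 9s - 2 = (s - 2)(s² - 4s + 1).
Apply the quadratic formula to s² - 4s + 1 = 0: s = (4 ± √12)/2, i.e. s ≈ 3.7321 or s ≈ 0.2679.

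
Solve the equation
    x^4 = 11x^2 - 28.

x = -2.6458 or x = -2 or x = 2 or x = 2.6458

Let u = x^2. The equation becomes u^2 - 11u + 28 = 0.
Factor: (u - 7)(u - 4) = 0, so u = 7 or u = 4.
x^2 = 7 gives x = +/-sqrt(7) ~= +/-2.6458.
x^2 = 4 gives x = +/-2.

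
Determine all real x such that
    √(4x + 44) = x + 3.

Square both sides: 4x + 44 = (x + 3)².
Expand and rearrange: x² + 2x - 35 = 0.
Solving gives x = 5 or x = -7.
Check each candidate in the original equation:
  x = 5: √(64) = 8, while x + 3 = 8 — valid.
  x = -7: √(16) = 4, while x + 3 = -4 — extraneous.

x = 5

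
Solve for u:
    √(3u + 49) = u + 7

Square both sides: 3u + 49 = (u + 7)².
Expand and rearrange: u² + 11u = 0.
Solving gives u = 0 or u = -11.
Check each candidate in the original equation:
  u = 0: √(49) = 7, while u + 7 = 7 — valid.
  u = -11: √(16) = 4, while u + 7 = -4 — extraneous.

u = 0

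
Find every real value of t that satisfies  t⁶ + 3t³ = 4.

t = -1.5874 or t = 1

Let u = t³. The equation becomes u² + 3u - 4 = 0.
Factor: (u - 1)(u + 4) = 0, so u = 1 or u = -4.
t³ = 1 gives t = 1.
t³ = -4 gives t = -∛(4) ≈ -1.5874.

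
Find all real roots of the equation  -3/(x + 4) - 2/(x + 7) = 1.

Multiply both sides by (x + 4)(x + 7):
-3(x + 7) - 2(x + 4) = (x + 4)(x + 7).
Expand and collect terms: x² + 16x + 57 = 0.
By the quadratic formula, x = (-16 ± √28) / 2, so x ≈ -5.3542 or x ≈ -10.6458.
Neither value makes a denominator zero (x ≠ -4, x ≠ -7), so both are valid.

x = -10.6458 or x = -5.3542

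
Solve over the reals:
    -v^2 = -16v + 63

Bring every term to one side: -v^2 + 16v - 63 = 0.
Factor: -1(v - 7)(v - 9) = 0.
So v = 7 or v = 9.

v = 7 or v = 9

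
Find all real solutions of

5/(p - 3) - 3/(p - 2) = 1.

Multiply both sides by (p - 3)(p - 2):
5(p - 2) - 3(p - 3) = (p - 3)(p - 2).
Expand and collect terms: p^2 - 7p + 7 = 0.
By the quadratic formula, p = (7 +/- sqrt(21)) / 2, so p ~= 5.7913 or p ~= 1.2087.
Neither value makes a denominator zero (p != 3, p != 2), so both are valid.

p = 1.2087 or p = 5.7913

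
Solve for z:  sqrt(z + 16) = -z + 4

z = 0

Square both sides: z + 16 = (-z + 4)^2.
Expand and rearrange: z^2 - 9z = 0.
Solving gives z = 9 or z = 0.
Check each candidate in the original equation:
  z = 9: sqrt(25) = 5, while -z + 4 = -5 — extraneous.
  z = 0: sqrt(16) = 4, while -z + 4 = 4 — valid.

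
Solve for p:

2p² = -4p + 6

p = -3 or p = 1

Bring every term to one side: 2p² + 4p - 6 = 0.
Factor: 2(p - 1)(p + 3) = 0.
So p = 1 or p = -3.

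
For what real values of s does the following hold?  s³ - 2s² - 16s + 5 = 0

s = -3.3028 or s = 0.3028 or s = 5

Possible rational roots are divisors of 5. Testing s = 5 gives 0, so (s - 5) is a factor.
Divide: s³ - 2s² - 16s + 5 = (s - 5)(s² + 3s - 1).
Apply the quadratic formula to s² + 3s - 1 = 0: s = (-3 ± √13)/2, i.e. s ≈ 0.3028 or s ≈ -3.3028.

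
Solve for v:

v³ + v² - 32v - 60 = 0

v = -5 or v = -2 or v = 6

Possible rational roots are divisors of -60. Testing v = -5 gives 0, so (v + 5) is a factor.
Divide: v³ + v² - 32v - 60 = (v + 5)(v² - 4v - 12).
Factor the quadratic: v = 6 or v = -2.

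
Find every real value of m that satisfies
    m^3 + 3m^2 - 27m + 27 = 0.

m = -7.2426 or m = 1.2426 or m = 3

Possible rational roots are divisors of 27. Testing m = 3 gives 0, so (m - 3) is a factor.
Divide: m^3 + 3m^2 - 27m + 27 = (m - 3)(m^2 + 6m - 9).
Apply the quadratic formula to m^2 + 6m - 9 = 0: m = (-6 +/- sqrt(72))/2, i.e. m ~= 1.2426 or m ~= -7.2426.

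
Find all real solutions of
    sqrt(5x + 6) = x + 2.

Square both sides: 5x + 6 = (x + 2)^2.
Expand and rearrange: x^2 - x - 2 = 0.
Solving gives x = 2 or x = -1.
Check each candidate in the original equation:
  x = 2: sqrt(16) = 4, while x + 2 = 4 — valid.
  x = -1: sqrt(1) = 1, while x + 2 = 1 — valid.

x = -1 or x = 2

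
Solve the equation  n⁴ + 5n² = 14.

n = -1.4142 or n = 1.4142

Let u = n². The equation becomes u² + 5u - 14 = 0.
Factor: (u - 2)(u + 7) = 0, so u = 2 or u = -7.
n² = 2 gives n = ±√(2) ≈ ±1.4142.
n² = -7 < 0 has no real solution.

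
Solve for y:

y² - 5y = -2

Rearrange to standard form: y² - 5y + 2 = 0.
Discriminant: (-5)² − 4·1·2 = 17.
Quadratic formula: y = (5 ± √17) / 2.
So y = √(17)/2 + 5/2 ≈ 4.5616 or y = 5/2 - √(17)/2 ≈ 0.4384.

y = 0.4384 or y = 4.5616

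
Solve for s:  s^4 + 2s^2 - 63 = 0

Let u = s^2. The equation becomes u^2 + 2u - 63 = 0.
Factor: (u + 9)(u - 7) = 0, so u = -9 or u = 7.
s^2 = -9 < 0 has no real solution.
s^2 = 7 gives s = +/-sqrt(7) ~= +/-2.6458.

s = -2.6458 or s = 2.6458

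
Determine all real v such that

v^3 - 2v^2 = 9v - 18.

Rearrange: v^3 - 2v^2 - 9v + 18 = 0.
Possible rational roots are divisors of 18. Testing v = 2 gives 0, so (v - 2) is a factor.
Divide: v^3 - 2v^2 - 9v + 18 = (v - 2)(v^2 - 9).
Factor the quadratic: v = 3 or v = -3.

v = -3 or v = 2 or v = 3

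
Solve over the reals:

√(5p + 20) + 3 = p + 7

p = -4 or p = 1

Isolate the radical: √(5p + 20) = p + 4.
Square both sides: 5p + 20 = (p + 4)².
Expand and rearrange: p² + 3p - 4 = 0.
Solving gives p = 1 or p = -4.
Check each candidate in the original equation:
  p = 1: √(25) = 5, while p + 4 = 5 — valid.
  p = -4: √(0) = 0, while p + 4 = 0 — valid.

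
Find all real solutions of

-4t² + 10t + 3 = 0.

Discriminant: (10)² − 4·(-4)·3 = 148.
Quadratic formula: t = (-10 ± √148) / (-8).
So t = 5/4 - √(37)/4 ≈ -0.2707 or t = 5/4 + √(37)/4 ≈ 2.7707.

t = -0.2707 or t = 2.7707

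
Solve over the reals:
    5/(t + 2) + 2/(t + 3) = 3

t = -2.7863 or t = 0.1196

Multiply both sides by (t + 2)(t + 3):
5(t + 3) + 2(t + 2) = 3(t + 2)(t + 3).
Expand and collect terms: 3t^2 + 8t - 1 = 0.
By the quadratic formula, t = (-8 +/- sqrt(76)) / 6, so t ~= 0.1196 or t ~= -2.7863.
Neither value makes a denominator zero (t != -2, t != -3), so both are valid.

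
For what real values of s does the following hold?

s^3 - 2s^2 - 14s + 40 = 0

Possible rational roots are divisors of 40. Testing s = -4 gives 0, so (s + 4) is a factor.
Divide: s^3 - 2s^2 - 14s + 40 = (s + 4)(s^2 - 6s + 10).
The quadratic s^2 - 6s + 10 has discriminant -4 < 0, so no further real roots.

s = -4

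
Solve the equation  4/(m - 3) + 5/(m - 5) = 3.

m = 3.607 or m = 7.393

Multiply both sides by (m - 3)(m - 5):
4(m - 5) + 5(m - 3) = 3(m - 3)(m - 5).
Expand and collect terms: 3m^2 - 33m + 80 = 0.
By the quadratic formula, m = (33 +/- sqrt(129)) / 6, so m ~= 7.393 or m ~= 3.607.
Neither value makes a denominator zero (m != 3, m != 5), so both are valid.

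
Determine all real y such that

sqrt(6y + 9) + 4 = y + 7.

y = 0

Isolate the radical: sqrt(6y + 9) = y + 3.
Square both sides: 6y + 9 = (y + 3)^2.
Expand and rearrange: y^2 = 0.
This gives the repeated root y = 0.
Check in the original equation:
  y = 0: sqrt(9) = 3, while y + 3 = 3 — valid.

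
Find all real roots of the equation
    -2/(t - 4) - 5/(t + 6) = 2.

t = -8.7134 or t = 3.2134

Multiply both sides by (t - 4)(t + 6):
-2(t + 6) - 5(t - 4) = 2(t - 4)(t + 6).
Expand and collect terms: 2t^2 + 11t - 56 = 0.
By the quadratic formula, t = (-11 +/- sqrt(569)) / 4, so t ~= 3.2134 or t ~= -8.7134.
Neither value makes a denominator zero (t != 4, t != -6), so both are valid.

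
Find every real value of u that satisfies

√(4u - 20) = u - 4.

Square both sides: 4u - 20 = (u - 4)².
Expand and rearrange: u² - 12u + 36 = 0.
This gives the repeated root u = 6.
Check in the original equation:
  u = 6: √(4) = 2, while u - 4 = 2 — valid.

u = 6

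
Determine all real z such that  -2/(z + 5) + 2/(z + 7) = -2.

z = -7.7321 or z = -4.2679

Multiply both sides by (z + 5)(z + 7):
-2(z + 7) + 2(z + 5) = -2(z + 5)(z + 7).
Expand and collect terms: -2z² - 24z - 66 = 0.
By the quadratic formula, z = (24 ± √48) / -4, so z ≈ -7.7321 or z ≈ -4.2679.
Neither value makes a denominator zero (z ≠ -5, z ≠ -7), so both are valid.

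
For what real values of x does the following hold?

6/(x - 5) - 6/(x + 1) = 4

x = -2.2426 or x = 6.2426

Multiply both sides by (x - 5)(x + 1):
6(x + 1) - 6(x - 5) = 4(x - 5)(x + 1).
Expand and collect terms: 4x^2 - 16x - 56 = 0.
By the quadratic formula, x = (16 +/- sqrt(1152)) / 8, so x ~= 6.2426 or x ~= -2.2426.
Neither value makes a denominator zero (x != 5, x != -1), so both are valid.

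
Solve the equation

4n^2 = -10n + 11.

Rearrange to standard form: 4n^2 + 10n - 11 = 0.
Discriminant: (10)^2 - 4*4*(-11) = 276.
Quadratic formula: n = (-10 +/- sqrt(276)) / 8.
So n = -5/4 + sqrt(69)/4 ~= 0.8267 or n = -sqrt(69)/4 - 5/4 ~= -3.3267.

n = -3.3267 or n = 0.8267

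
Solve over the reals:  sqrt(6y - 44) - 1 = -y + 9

Isolate the radical: sqrt(6y - 44) = -y + 10.
Square both sides: 6y - 44 = (-y + 10)^2.
Expand and rearrange: y^2 - 26y + 144 = 0.
Solving gives y = 18 or y = 8.
Check each candidate in the original equation:
  y = 18: sqrt(64) = 8, while -y + 10 = -8 — extraneous.
  y = 8: sqrt(4) = 2, while -y + 10 = 2 — valid.

y = 8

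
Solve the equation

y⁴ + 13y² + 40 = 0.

No real solutions.

Let u = y². The equation becomes u² + 13u + 40 = 0.
Factor: (u + 8)(u + 5) = 0, so u = -8 or u = -5.
y² = -8 < 0 has no real solution.
y² = -5 < 0 has no real solution.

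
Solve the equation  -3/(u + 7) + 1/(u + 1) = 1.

u = -9.6904 or u = -0.3096

Multiply both sides by (u + 7)(u + 1):
-3(u + 1) + (u + 7) = (u + 7)(u + 1).
Expand and collect terms: u² + 10u + 3 = 0.
By the quadratic formula, u = (-10 ± √88) / 2, so u ≈ -0.3096 or u ≈ -9.6904.
Neither value makes a denominator zero (u ≠ -7, u ≠ -1), so both are valid.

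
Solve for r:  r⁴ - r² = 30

Let u = r². The equation becomes u² - u - 30 = 0.
Factor: (u - 6)(u + 5) = 0, so u = 6 or u = -5.
r² = 6 gives r = ±√(6) ≈ ±2.4495.
r² = -5 < 0 has no real solution.

r = -2.4495 or r = 2.4495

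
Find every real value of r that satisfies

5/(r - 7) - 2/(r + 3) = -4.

r = -2.4235 or r = 5.6735

Multiply both sides by (r - 7)(r + 3):
5(r + 3) - 2(r - 7) = -4(r - 7)(r + 3).
Expand and collect terms: -4r² + 13r + 55 = 0.
By the quadratic formula, r = (-13 ± √1049) / -8, so r ≈ -2.4235 or r ≈ 5.6735.
Neither value makes a denominator zero (r ≠ 7, r ≠ -3), so both are valid.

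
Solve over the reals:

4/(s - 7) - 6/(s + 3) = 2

s = -5.5887 or s = 8.5887

Multiply both sides by (s - 7)(s + 3):
4(s + 3) - 6(s - 7) = 2(s - 7)(s + 3).
Expand and collect terms: 2s^2 - 6s - 96 = 0.
By the quadratic formula, s = (6 +/- sqrt(804)) / 4, so s ~= 8.5887 or s ~= -5.5887.
Neither value makes a denominator zero (s != 7, s != -3), so both are valid.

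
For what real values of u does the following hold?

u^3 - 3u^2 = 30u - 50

Rearrange: u^3 - 3u^2 - 30u + 50 = 0.
Possible rational roots are divisors of 50. Testing u = -5 gives 0, so (u + 5) is a factor.
Divide: u^3 - 3u^2 - 30u + 50 = (u + 5)(u^2 - 8u + 10).
Apply the quadratic formula to u^2 - 8u + 10 = 0: u = (8 +/- sqrt(24))/2, i.e. u ~= 6.4495 or u ~= 1.5505.

u = -5 or u = 1.5505 or u = 6.4495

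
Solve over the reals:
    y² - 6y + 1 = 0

Discriminant: (-6)² − 4·1·1 = 32.
Quadratic formula: y = (6 ± √32) / 2.
So y = 2·√(2) + 3 ≈ 5.8284 or y = 3 - 2·√(2) ≈ 0.1716.

y = 0.1716 or y = 5.8284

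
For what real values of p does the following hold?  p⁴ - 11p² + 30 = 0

p = -2.4495 or p = -2.2361 or p = 2.2361 or p = 2.4495

Let u = p². The equation becomes u² - 11u + 30 = 0.
Factor: (u - 6)(u - 5) = 0, so u = 6 or u = 5.
p² = 6 gives p = ±√(6) ≈ ±2.4495.
p² = 5 gives p = ±√(5) ≈ ±2.2361.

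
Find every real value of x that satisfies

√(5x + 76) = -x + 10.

Square both sides: 5x + 76 = (-x + 10)².
Expand and rearrange: x² - 25x + 24 = 0.
Solving gives x = 24 or x = 1.
Check each candidate in the original equation:
  x = 24: √(196) = 14, while -x + 10 = -14 — extraneous.
  x = 1: √(81) = 9, while -x + 10 = 9 — valid.

x = 1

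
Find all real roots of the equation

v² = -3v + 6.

Rearrange to standard form: v² + 3v - 6 = 0.
Discriminant: (3)² − 4·1·(-6) = 33.
Quadratic formula: v = (-3 ± √33) / 2.
So v = -3/2 + √(33)/2 ≈ 1.3723 or v = -√(33)/2 - 3/2 ≈ -4.3723.

v = -4.3723 or v = 1.3723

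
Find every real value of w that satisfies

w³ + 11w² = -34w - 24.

w = -6 or w = -4 or w = -1

Rearrange: w³ + 11w² + 34w + 24 = 0.
Possible rational roots are divisors of 24. Testing w = -4 gives 0, so (w + 4) is a factor.
Divide: w³ + 11w² + 34w + 24 = (w + 4)(w² + 7w + 6).
Factor the quadratic: w = -1 or w = -6.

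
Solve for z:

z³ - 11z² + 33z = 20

Rearrange: z³ - 11z² + 33z - 20 = 0.
Possible rational roots are divisors of -20. Testing z = 4 gives 0, so (z - 4) is a factor.
Divide: z³ - 11z² + 33z - 20 = (z - 4)(z² - 7z + 5).
Apply the quadratic formula to z² - 7z + 5 = 0: z = (7 ± √29)/2, i.e. z ≈ 6.1926 or z ≈ 0.8074.

z = 0.8074 or z = 4 or z = 6.1926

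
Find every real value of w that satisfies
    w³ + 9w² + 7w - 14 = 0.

w = -7.8875 or w = -2 or w = 0.8875

Possible rational roots are divisors of -14. Testing w = -2 gives 0, so (w + 2) is a factor.
Divide: w³ + 9w² + 7w - 14 = (w + 2)(w² + 7w - 7).
Apply the quadratic formula to w² + 7w - 7 = 0: w = (-7 ± √77)/2, i.e. w ≈ 0.8875 or w ≈ -7.8875.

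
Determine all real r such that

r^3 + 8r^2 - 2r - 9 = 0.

Possible rational roots are divisors of -9. Testing r = -1 gives 0, so (r + 1) is a factor.
Divide: r^3 + 8r^2 - 2r - 9 = (r + 1)(r^2 + 7r - 9).
Apply the quadratic formula to r^2 + 7r - 9 = 0: r = (-7 +/- sqrt(85))/2, i.e. r ~= 1.1098 or r ~= -8.1098.

r = -8.1098 or r = -1 or r = 1.1098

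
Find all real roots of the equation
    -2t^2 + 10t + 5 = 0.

Discriminant: (10)^2 - 4*(-2)*5 = 140.
Quadratic formula: t = (-10 +/- sqrt(140)) / (-4).
So t = 5/2 - sqrt(35)/2 ~= -0.458 or t = 5/2 + sqrt(35)/2 ~= 5.458.

t = -0.458 or t = 5.458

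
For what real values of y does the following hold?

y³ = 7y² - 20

Rearrange: y³ - 7y² + 20 = 0.
Possible rational roots are divisors of 20. Testing y = 2 gives 0, so (y - 2) is a factor.
Divide: y³ - 7y² + 20 = (y - 2)(y² - 5y - 10).
Apply the quadratic formula to y² - 5y - 10 = 0: y = (5 ± √65)/2, i.e. y ≈ 6.5311 or y ≈ -1.5311.

y = -1.5311 or y = 2 or y = 6.5311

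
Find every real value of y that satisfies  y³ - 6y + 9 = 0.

y = -3

Possible rational roots are divisors of 9. Testing y = -3 gives 0, so (y + 3) is a factor.
Divide: y³ - 6y + 9 = (y + 3)(y² - 3y + 3).
The quadratic y² - 3y + 3 has discriminant -3 < 0, so no further real roots.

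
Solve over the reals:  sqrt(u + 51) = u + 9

u = -2

Square both sides: u + 51 = (u + 9)^2.
Expand and rearrange: u^2 + 17u + 30 = 0.
Solving gives u = -2 or u = -15.
Check each candidate in the original equation:
  u = -2: sqrt(49) = 7, while u + 9 = 7 — valid.
  u = -15: sqrt(36) = 6, while u + 9 = -6 — extraneous.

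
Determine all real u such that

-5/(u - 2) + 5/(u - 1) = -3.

Multiply both sides by (u - 2)(u - 1):
-5(u - 1) + 5(u - 2) = -3(u - 2)(u - 1).
Expand and collect terms: -3u^2 + 9u - 1 = 0.
By the quadratic formula, u = (-9 +/- sqrt(69)) / -6, so u ~= 0.1156 or u ~= 2.8844.
Neither value makes a denominator zero (u != 2, u != 1), so both are valid.

u = 0.1156 or u = 2.8844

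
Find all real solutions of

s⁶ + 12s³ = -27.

Let u = s³. The equation becomes u² + 12u + 27 = 0.
Factor: (u + 3)(u + 9) = 0, so u = -3 or u = -9.
s³ = -3 gives s = -∛(3) ≈ -1.4422.
s³ = -9 gives s = -∛(9) ≈ -2.0801.

s = -2.0801 or s = -1.4422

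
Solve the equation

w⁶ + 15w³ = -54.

w = -2.0801 or w = -1.8171

Let u = w³. The equation becomes u² + 15u + 54 = 0.
Factor: (u + 9)(u + 6) = 0, so u = -9 or u = -6.
w³ = -9 gives w = -∛(9) ≈ -2.0801.
w³ = -6 gives w = -∛(6) ≈ -1.8171.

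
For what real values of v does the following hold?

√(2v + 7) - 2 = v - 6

Isolate the radical: √(2v + 7) = v - 4.
Square both sides: 2v + 7 = (v - 4)².
Expand and rearrange: v² - 10v + 9 = 0.
Solving gives v = 9 or v = 1.
Check each candidate in the original equation:
  v = 9: √(25) = 5, while v - 4 = 5 — valid.
  v = 1: √(9) = 3, while v - 4 = -3 — extraneous.

v = 9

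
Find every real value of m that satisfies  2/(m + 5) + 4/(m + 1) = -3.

m = -5.9149 or m = -2.0851

Multiply both sides by (m + 5)(m + 1):
2(m + 1) + 4(m + 5) = -3(m + 5)(m + 1).
Expand and collect terms: -3m² - 24m - 37 = 0.
By the quadratic formula, m = (24 ± √132) / -6, so m ≈ -5.9149 or m ≈ -2.0851.
Neither value makes a denominator zero (m ≠ -5, m ≠ -1), so both are valid.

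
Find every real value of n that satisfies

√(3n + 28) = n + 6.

Square both sides: 3n + 28 = (n + 6)².
Expand and rearrange: n² + 9n + 8 = 0.
Solving gives n = -1 or n = -8.
Check each candidate in the original equation:
  n = -1: √(25) = 5, while n + 6 = 5 — valid.
  n = -8: √(4) = 2, while n + 6 = -2 — extraneous.

n = -1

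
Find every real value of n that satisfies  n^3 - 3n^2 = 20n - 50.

Rearrange: n^3 - 3n^2 - 20n + 50 = 0.
Possible rational roots are divisors of 50. Testing n = 5 gives 0, so (n - 5) is a factor.
Divide: n^3 - 3n^2 - 20n + 50 = (n - 5)(n^2 + 2n - 10).
Apply the quadratic formula to n^2 + 2n - 10 = 0: n = (-2 +/- sqrt(44))/2, i.e. n ~= 2.3166 or n ~= -4.3166.

n = -4.3166 or n = 2.3166 or n = 5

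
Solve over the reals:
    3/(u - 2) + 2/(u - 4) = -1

u = -2.3723 or u = 3.3723

Multiply both sides by (u - 2)(u - 4):
3(u - 4) + 2(u - 2) = -(u - 2)(u - 4).
Expand and collect terms: -u² + u + 8 = 0.
By the quadratic formula, u = (-1 ± √33) / -2, so u ≈ -2.3723 or u ≈ 3.3723.
Neither value makes a denominator zero (u ≠ 2, u ≠ 4), so both are valid.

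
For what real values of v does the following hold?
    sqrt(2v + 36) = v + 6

Square both sides: 2v + 36 = (v + 6)^2.
Expand and rearrange: v^2 + 10v = 0.
Solving gives v = 0 or v = -10.
Check each candidate in the original equation:
  v = 0: sqrt(36) = 6, while v + 6 = 6 — valid.
  v = -10: sqrt(16) = 4, while v + 6 = -4 — extraneous.

v = 0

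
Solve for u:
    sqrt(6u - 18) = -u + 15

Square both sides: 6u - 18 = (-u + 15)^2.
Expand and rearrange: u^2 - 36u + 243 = 0.
Solving gives u = 27 or u = 9.
Check each candidate in the original equation:
  u = 27: sqrt(144) = 12, while -u + 15 = -12 — extraneous.
  u = 9: sqrt(36) = 6, while -u + 15 = 6 — valid.

u = 9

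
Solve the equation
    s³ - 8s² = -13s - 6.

Rearrange: s³ - 8s² + 13s + 6 = 0.
Possible rational roots are divisors of 6. Testing s = 3 gives 0, so (s - 3) is a factor.
Divide: s³ - 8s² + 13s + 6 = (s - 3)(s² - 5s - 2).
Apply the quadratic formula to s² - 5s - 2 = 0: s = (5 ± √33)/2, i.e. s ≈ 5.3723 or s ≈ -0.3723.

s = -0.3723 or s = 3 or s = 5.3723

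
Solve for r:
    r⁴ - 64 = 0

Let u = r². The equation becomes u² - 64 = 0.
Factor: (u - 8)(u + 8) = 0, so u = 8 or u = -8.
r² = 8 gives r = ±2·√(2) ≈ ±2.8284.
r² = -8 < 0 has no real solution.

r = -2.8284 or r = 2.8284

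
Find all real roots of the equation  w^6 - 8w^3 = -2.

w = 0.6369 or w = 1.9782

Let u = w^3. The equation becomes u^2 - 8u + 2 = 0.
By the quadratic formula, u = sqrt(14) + 4 or u = 4 - sqrt(14).
w^3 = sqrt(14) + 4 gives w = (sqrt(14) + 4)^(1/3) ~= 1.9782.
w^3 = 4 - sqrt(14) gives w = (4 - sqrt(14))^(1/3) ~= 0.6369.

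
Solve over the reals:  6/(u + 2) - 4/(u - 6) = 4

Multiply both sides by (u + 2)(u - 6):
6(u - 6) - 4(u + 2) = 4(u + 2)(u - 6).
Expand and collect terms: 4u² - 18u - 4 = 0.
By the quadratic formula, u = (18 ± √388) / 8, so u ≈ 4.7122 or u ≈ -0.2122.
Neither value makes a denominator zero (u ≠ -2, u ≠ 6), so both are valid.

u = -0.2122 or u = 4.7122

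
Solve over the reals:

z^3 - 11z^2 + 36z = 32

z = 1.4384 or z = 4 or z = 5.5616

Rearrange: z^3 - 11z^2 + 36z - 32 = 0.
Possible rational roots are divisors of -32. Testing z = 4 gives 0, so (z - 4) is a factor.
Divide: z^3 - 11z^2 + 36z - 32 = (z - 4)(z^2 - 7z + 8).
Apply the quadratic formula to z^2 - 7z + 8 = 0: z = (7 +/- sqrt(17))/2, i.e. z ~= 5.5616 or z ~= 1.4384.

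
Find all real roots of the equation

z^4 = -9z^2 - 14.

Let u = z^2. The equation becomes u^2 + 9u + 14 = 0.
Factor: (u + 2)(u + 7) = 0, so u = -2 or u = -7.
z^2 = -2 < 0 has no real solution.
z^2 = -7 < 0 has no real solution.

No real solutions.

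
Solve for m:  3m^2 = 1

m = -0.5774 or m = 0.5774

Rearrange to standard form: 3m^2 - 1 = 0.
Discriminant: (0)^2 - 4*3*(-1) = 12.
Quadratic formula: m = (0 +/- sqrt(12)) / 6.
So m = sqrt(3)/3 ~= 0.5774 or m = -sqrt(3)/3 ~= -0.5774.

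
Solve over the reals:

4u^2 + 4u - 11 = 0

Discriminant: (4)^2 - 4*4*(-11) = 192.
Quadratic formula: u = (-4 +/- sqrt(192)) / 8.
So u = -1/2 + sqrt(3) ~= 1.2321 or u = -sqrt(3) - 1/2 ~= -2.2321.

u = -2.2321 or u = 1.2321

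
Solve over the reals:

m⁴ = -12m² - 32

No real solutions.

Let u = m². The equation becomes u² + 12u + 32 = 0.
Factor: (u + 4)(u + 8) = 0, so u = -4 or u = -8.
m² = -4 < 0 has no real solution.
m² = -8 < 0 has no real solution.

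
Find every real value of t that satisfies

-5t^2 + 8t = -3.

Rearrange to standard form: -5t^2 + 8t + 3 = 0.
Discriminant: (8)^2 - 4*(-5)*3 = 124.
Quadratic formula: t = (-8 +/- sqrt(124)) / (-10).
So t = 4/5 - sqrt(31)/5 ~= -0.3136 or t = 4/5 + sqrt(31)/5 ~= 1.9136.

t = -0.3136 or t = 1.9136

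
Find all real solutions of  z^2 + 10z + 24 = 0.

Factor: (z + 4)(z + 6) = 0.
So z = -4 or z = -6.

z = -6 or z = -4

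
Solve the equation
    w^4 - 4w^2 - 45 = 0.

Let u = w^2. The equation becomes u^2 - 4u - 45 = 0.
Factor: (u + 5)(u - 9) = 0, so u = -5 or u = 9.
w^2 = -5 < 0 has no real solution.
w^2 = 9 gives w = +/-3.

w = -3 or w = 3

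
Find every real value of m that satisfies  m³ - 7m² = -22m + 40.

Rearrange: m³ - 7m² + 22m - 40 = 0.
Possible rational roots are divisors of -40. Testing m = 4 gives 0, so (m - 4) is a factor.
Divide: m³ - 7m² + 22m - 40 = (m - 4)(m² - 3m + 10).
The quadratic m² - 3m + 10 has discriminant -31 < 0, so no further real roots.

m = 4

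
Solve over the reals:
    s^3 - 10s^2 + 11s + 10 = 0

s = -0.5826 or s = 2 or s = 8.5826

Possible rational roots are divisors of 10. Testing s = 2 gives 0, so (s - 2) is a factor.
Divide: s^3 - 10s^2 + 11s + 10 = (s - 2)(s^2 - 8s - 5).
Apply the quadratic formula to s^2 - 8s - 5 = 0: s = (8 +/- sqrt(84))/2, i.e. s ~= 8.5826 or s ~= -0.5826.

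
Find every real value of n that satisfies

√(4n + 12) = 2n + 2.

n = 1

Square both sides: 4n + 12 = (2n + 2)².
Expand and rearrange: 4n² + 4n - 8 = 0.
Solving gives n = 1 or n = -2.
Check each candidate in the original equation:
  n = 1: √(16) = 4, while 2n + 2 = 4 — valid.
  n = -2: √(4) = 2, while 2n + 2 = -2 — extraneous.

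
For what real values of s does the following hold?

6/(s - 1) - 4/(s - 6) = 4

s = 3.5 or s = 4

Multiply both sides by (s - 1)(s - 6):
6(s - 6) - 4(s - 1) = 4(s - 1)(s - 6).
Expand and collect terms: 4s^2 - 30s + 56 = 0.
Factor or apply the quadratic formula: s = 4 or s = 3.5.
Neither value makes a denominator zero (s != 1, s != 6), so both are valid.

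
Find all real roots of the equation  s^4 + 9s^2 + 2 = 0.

No real solutions.

Let u = s^2. The equation becomes u^2 + 9u + 2 = 0.
By the quadratic formula, u = -9/2 + sqrt(73)/2 or u = -9/2 - sqrt(73)/2.
s^2 = -9/2 + sqrt(73)/2 < 0 has no real solution.
s^2 = -9/2 - sqrt(73)/2 < 0 has no real solution.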